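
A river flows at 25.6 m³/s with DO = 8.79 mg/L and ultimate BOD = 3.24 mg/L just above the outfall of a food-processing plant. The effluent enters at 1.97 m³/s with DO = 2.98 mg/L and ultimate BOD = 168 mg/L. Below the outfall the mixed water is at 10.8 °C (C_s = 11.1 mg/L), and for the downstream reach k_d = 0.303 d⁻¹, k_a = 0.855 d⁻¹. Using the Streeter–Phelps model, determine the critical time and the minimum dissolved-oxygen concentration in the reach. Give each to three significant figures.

Mixed DO = (25.6×8.79 + 1.97×2.98)/(25.6+1.97) = 230.9/27.57 = 8.375 mg/L.
Mixed L₀ = (25.6×3.24 + 1.97×168)/(27.57) = 413.9/27.57 = 15.01 mg/L.
Initial deficit D₀ = C_s − DO₀ = 11.1 − 8.375 = 2.725 mg/L.
t_c = (1/0.5520) ln[(0.855/0.303)(1 − 2.725×0.5520/(0.303×15.01))] = 1.812 × ln(1.889) = 1.152 d.
D_c = (0.303/0.855) × 15.01 × e^(−0.303×1.152) = 0.3544 × 15.01 × 0.7054 = 3.753 mg/L.
Minimum DO = 11.1 − 3.753 = 7.347 mg/L.

t_c ≈ 1.15 d; minimum DO ≈ 7.35 mg/L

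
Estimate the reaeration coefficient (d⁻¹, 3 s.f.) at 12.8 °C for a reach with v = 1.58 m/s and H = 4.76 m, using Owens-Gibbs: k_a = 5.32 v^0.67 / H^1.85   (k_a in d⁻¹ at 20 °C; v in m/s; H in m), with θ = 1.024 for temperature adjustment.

k_a(20) = 5.32 × 1.58^0.67 / 4.76^1.85 = 5.32 × 1.359 / 17.93 = 0.4031 d⁻¹.
k_a(12.8) = 0.4031 × 1.024^(12.8−20) = 0.4031 × 0.8430 = 0.3398 d⁻¹.

k_a ≈ 0.340 d⁻¹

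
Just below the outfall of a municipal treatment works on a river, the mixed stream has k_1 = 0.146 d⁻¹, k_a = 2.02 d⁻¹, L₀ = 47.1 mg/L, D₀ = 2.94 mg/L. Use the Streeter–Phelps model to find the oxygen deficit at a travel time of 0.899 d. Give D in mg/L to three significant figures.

D ≈ 3.10 mg/L

k_1 L₀/(k_a−k_1) = 0.146×47.1/(2.02−0.146) = 6.877/1.874 = 3.669 mg/L.
e^(−k_1 t) = e^(−0.146×0.8990) = 0.8770; e^(−k_a t) = e^(−2.02×0.8990) = 0.1627.
D = 3.669 × (0.8770 − 0.1627) + 2.94 × 0.1627 = 2.621 + 0.4783 = 3.099 mg/L.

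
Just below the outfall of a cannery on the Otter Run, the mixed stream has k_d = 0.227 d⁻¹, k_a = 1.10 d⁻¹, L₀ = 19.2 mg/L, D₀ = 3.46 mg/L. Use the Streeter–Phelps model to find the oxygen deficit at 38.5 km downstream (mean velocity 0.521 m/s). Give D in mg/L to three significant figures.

Travel time t = x/v = 38.5 km / (0.521 m/s) = 38500 m / 0.521 m/s = 73900 s = 0.8553 d.
k_d L₀/(k_a−k_d) = 0.227×19.2/(1.10−0.227) = 4.358/0.8730 = 4.992 mg/L.
e^(−k_d t) = e^(−0.227×0.8553) = 0.8235; e^(−k_a t) = e^(−1.10×0.8553) = 0.3903.
D = 4.992 × (0.8235 − 0.3903) + 3.46 × 0.3903 = 2.163 + 1.350 = 3.513 mg/L.

D ≈ 3.51 mg/L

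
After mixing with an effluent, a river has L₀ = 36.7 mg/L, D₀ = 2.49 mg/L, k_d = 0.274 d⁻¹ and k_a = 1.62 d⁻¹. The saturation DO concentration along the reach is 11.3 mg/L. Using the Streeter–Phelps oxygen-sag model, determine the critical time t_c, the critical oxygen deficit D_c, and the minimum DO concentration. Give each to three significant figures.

t_c ≈ 1.02 d; D_c ≈ 4.70 mg/L; min DO ≈ 6.60 mg/L

At the critical point dD/dt = 0, so k_d L₀ e^(−k_d t) = k_a D. Substituting D(t) from the Streeter–Phelps equation and solving for t gives
t_c = ln[(k_a/k_d)(1 − D₀(k_a−k_d)/(k_d L₀))] / (k_a−k_d).
Here k_a−k_d = 1.346 d⁻¹ and 1 − D₀(k_a−k_d)/(k_d L₀) = 1 − 2.49×1.346/(0.274×36.7) = 0.6667, so
t_c = ln(5.912 × 0.6667) / 1.346 = 1.372 / 1.346 = 1.019 d.
D_c = (k_d/k_a) L₀ e^(−k_d t_c) = (0.274/1.62) × 36.7 × e^(−0.274×1.019) = 0.1691 × 36.7 × 0.7564 = 4.695 mg/L.
Minimum DO = C_s − D_c = 11.3 − 4.695 = 6.605 mg/L.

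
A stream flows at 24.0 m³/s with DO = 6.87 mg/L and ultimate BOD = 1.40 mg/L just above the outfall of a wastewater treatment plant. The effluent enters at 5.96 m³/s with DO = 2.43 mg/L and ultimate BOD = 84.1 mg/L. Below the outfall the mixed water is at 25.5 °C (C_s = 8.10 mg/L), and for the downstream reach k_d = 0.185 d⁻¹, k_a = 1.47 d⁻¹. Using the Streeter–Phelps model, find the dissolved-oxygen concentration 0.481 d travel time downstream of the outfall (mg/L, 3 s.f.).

DO ≈ 5.97 mg/L

Mixed DO = (24.0×6.87 + 5.96×2.43)/(24.0+5.96) = 179.4/29.96 = 5.987 mg/L.
Mixed L₀ = (24.0×1.40 + 5.96×84.1)/(29.96) = 534.8/29.96 = 17.85 mg/L.
Initial deficit D₀ = C_s − DO₀ = 8.10 − 5.987 = 2.113 mg/L.
D(0.481) = [0.185×17.85/(1.47−0.185)](e^(−0.185×0.481) − e^(−1.47×0.481)) + 2.113 e^(−1.47×0.481)
= 2.570 × (0.9149 − 0.4931) + 2.113 × 0.4931 = 2.126 mg/L.
DO = 8.10 − 2.126 = 5.974 mg/L.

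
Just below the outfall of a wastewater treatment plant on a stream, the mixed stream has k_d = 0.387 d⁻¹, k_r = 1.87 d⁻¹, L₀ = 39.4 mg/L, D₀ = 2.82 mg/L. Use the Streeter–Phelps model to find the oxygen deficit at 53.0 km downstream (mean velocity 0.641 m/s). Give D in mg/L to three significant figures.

D ≈ 5.85 mg/L

Travel time t = x/v = 53.0 km / (0.641 m/s) = 53000 m / 0.641 m/s = 82680 s = 0.9570 d.
k_d L₀/(k_r−k_d) = 0.387×39.4/(1.87−0.387) = 15.25/1.483 = 10.28 mg/L.
e^(−k_d t) = e^(−0.387×0.9570) = 0.6905; e^(−k_r t) = e^(−1.87×0.9570) = 0.1670.
D = 10.28 × (0.6905 − 0.1670) + 2.82 × 0.1670 = 5.382 + 0.4710 = 5.853 mg/L.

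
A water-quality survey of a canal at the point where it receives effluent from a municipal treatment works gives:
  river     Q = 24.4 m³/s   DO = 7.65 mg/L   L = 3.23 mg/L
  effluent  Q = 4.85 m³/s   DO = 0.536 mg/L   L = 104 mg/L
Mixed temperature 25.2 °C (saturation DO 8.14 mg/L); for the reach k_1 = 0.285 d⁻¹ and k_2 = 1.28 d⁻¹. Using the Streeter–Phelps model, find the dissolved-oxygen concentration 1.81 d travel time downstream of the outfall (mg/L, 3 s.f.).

Mixed DO = (24.4×7.65 + 4.85×0.536)/(24.4+4.85) = 189.3/29.25 = 6.470 mg/L.
Mixed L₀ = (24.4×3.23 + 4.85×104)/(29.25) = 583.2/29.25 = 19.94 mg/L.
Initial deficit D₀ = C_s − DO₀ = 8.14 − 6.470 = 1.670 mg/L.
D(1.81) = [0.285×19.94/(1.28−0.285)](e^(−0.285×1.81) − e^(−1.28×1.81)) + 1.670 e^(−1.28×1.81)
= 5.711 × (0.5970 − 0.09859) + 1.670 × 0.09859 = 3.011 mg/L.
DO = 8.14 − 3.011 = 5.129 mg/L.

DO ≈ 5.13 mg/L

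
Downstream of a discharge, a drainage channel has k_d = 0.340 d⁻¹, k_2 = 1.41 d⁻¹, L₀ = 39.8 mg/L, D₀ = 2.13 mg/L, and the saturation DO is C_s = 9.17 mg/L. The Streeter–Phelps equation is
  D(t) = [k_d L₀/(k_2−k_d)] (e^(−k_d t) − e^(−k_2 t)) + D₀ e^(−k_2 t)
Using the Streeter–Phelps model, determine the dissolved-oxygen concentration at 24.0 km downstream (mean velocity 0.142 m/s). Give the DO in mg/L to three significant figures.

Travel time t = x/v = 24.0 km / (0.142 m/s) = 24000 m / 0.142 m/s = 169000 s = 1.956 d.
k_d L₀/(k_2−k_d) = 0.340×39.8/(1.41−0.340) = 13.53/1.070 = 12.65 mg/L.
e^(−k_d t) = e^(−0.340×1.956) = 0.5142; e^(−k_2 t) = e^(−1.41×1.956) = 0.06340.
D = 12.65 × (0.5142 − 0.06340) + 2.13 × 0.06340 = 5.701 + 0.1351 = 5.836 mg/L.
DO = C_s − D = 9.17 − 5.836 = 3.334 mg/L.

DO ≈ 3.33 mg/L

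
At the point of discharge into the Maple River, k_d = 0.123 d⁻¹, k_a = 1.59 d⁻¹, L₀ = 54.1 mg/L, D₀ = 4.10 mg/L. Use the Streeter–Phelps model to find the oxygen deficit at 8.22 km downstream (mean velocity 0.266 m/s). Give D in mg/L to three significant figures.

Travel time t = x/v = 8.22 km / (0.266 m/s) = 8220 m / 0.266 m/s = 30900 s = 0.3577 d.
k_d L₀/(k_a−k_d) = 0.123×54.1/(1.59−0.123) = 6.654/1.467 = 4.536 mg/L.
e^(−k_d t) = e^(−0.123×0.3577) = 0.9570; e^(−k_a t) = e^(−1.59×0.3577) = 0.5663.
D = 4.536 × (0.9570 − 0.5663) + 4.10 × 0.5663 = 1.772 + 2.322 = 4.094 mg/L.

D ≈ 4.09 mg/L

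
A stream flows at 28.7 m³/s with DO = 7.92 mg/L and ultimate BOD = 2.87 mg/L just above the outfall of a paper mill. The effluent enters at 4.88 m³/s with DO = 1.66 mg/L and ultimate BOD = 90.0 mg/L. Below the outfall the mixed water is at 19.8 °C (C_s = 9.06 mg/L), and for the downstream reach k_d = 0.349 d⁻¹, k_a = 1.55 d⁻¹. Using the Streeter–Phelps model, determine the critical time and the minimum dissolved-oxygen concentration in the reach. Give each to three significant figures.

t_c ≈ 0.737 d; minimum DO ≈ 6.36 mg/L

Mixed DO = (28.7×7.92 + 4.88×1.66)/(28.7+4.88) = 235.4/33.58 = 7.010 mg/L.
Mixed L₀ = (28.7×2.87 + 4.88×90.0)/(33.58) = 521.6/33.58 = 15.53 mg/L.
Initial deficit D₀ = C_s − DO₀ = 9.06 − 7.010 = 2.050 mg/L.
t_c = (1/1.201) ln[(1.55/0.349)(1 − 2.050×1.201/(0.349×15.53))] = 0.8326 × ln(2.424) = 0.7374 d.
D_c = (0.349/1.55) × 15.53 × e^(−0.349×0.7374) = 0.2252 × 15.53 × 0.7731 = 2.704 mg/L.
Minimum DO = 9.06 − 2.704 = 6.356 mg/L.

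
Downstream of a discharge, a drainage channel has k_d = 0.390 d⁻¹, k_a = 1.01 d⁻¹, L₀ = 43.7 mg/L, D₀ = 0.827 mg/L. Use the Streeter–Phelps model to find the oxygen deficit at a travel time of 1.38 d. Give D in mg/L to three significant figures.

k_d L₀/(k_a−k_d) = 0.390×43.7/(1.01−0.390) = 17.04/0.6200 = 27.49 mg/L.
e^(−k_d t) = e^(−0.390×1.380) = 0.5838; e^(−k_a t) = e^(−1.01×1.380) = 0.2481.
D = 27.49 × (0.5838 − 0.2481) + 0.827 × 0.2481 = 9.227 + 0.2052 = 9.432 mg/L.

D ≈ 9.43 mg/L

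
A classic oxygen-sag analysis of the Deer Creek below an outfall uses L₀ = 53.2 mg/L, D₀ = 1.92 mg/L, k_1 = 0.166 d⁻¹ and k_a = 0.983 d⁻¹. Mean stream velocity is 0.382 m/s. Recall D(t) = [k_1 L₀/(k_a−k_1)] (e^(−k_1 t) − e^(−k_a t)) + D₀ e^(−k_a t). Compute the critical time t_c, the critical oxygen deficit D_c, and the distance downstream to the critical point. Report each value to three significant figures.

t_c ≈ 1.94 d; D_c ≈ 6.51 mg/L; x_c ≈ 64.0 km

At the critical point dD/dt = 0, so k_1 L₀ e^(−k_1 t) = k_a D. Substituting D(t) from the Streeter–Phelps equation and solving for t gives
t_c = ln[(k_a/k_1)(1 − D₀(k_a−k_1)/(k_1 L₀))] / (k_a−k_1).
Here k_a−k_1 = 0.8170 d⁻¹ and 1 − D₀(k_a−k_1)/(k_1 L₀) = 1 − 1.92×0.8170/(0.166×53.2) = 0.8224, so
t_c = ln(5.922 × 0.8224) / 0.8170 = 1.583 / 0.8170 = 1.938 d.
D_c = (k_1/k_a) L₀ e^(−k_1 t_c) = (0.166/0.983) × 53.2 × e^(−0.166×1.938) = 0.1689 × 53.2 × 0.7250 = 6.513 mg/L.
x_c = v t_c = 0.382 m/s × 1.938 d × 86400 s/d = 63950 m ≈ 64.0 km.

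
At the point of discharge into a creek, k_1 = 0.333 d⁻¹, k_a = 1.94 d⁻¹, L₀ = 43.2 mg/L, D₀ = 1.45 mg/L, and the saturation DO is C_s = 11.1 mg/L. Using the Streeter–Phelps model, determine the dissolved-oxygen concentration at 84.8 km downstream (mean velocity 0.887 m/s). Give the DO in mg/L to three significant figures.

DO ≈ 5.78 mg/L

Travel time t = x/v = 84.8 km / (0.887 m/s) = 84800 m / 0.887 m/s = 95600 s = 1.107 d.
k_1 L₀/(k_a−k_1) = 0.333×43.2/(1.94−0.333) = 14.39/1.607 = 8.952 mg/L.
e^(−k_1 t) = e^(−0.333×1.107) = 0.6918; e^(−k_a t) = e^(−1.94×1.107) = 0.1169.
D = 8.952 × (0.6918 − 0.1169) + 1.45 × 0.1169 = 5.147 + 0.1695 = 5.316 mg/L.
DO = C_s − D = 11.1 − 5.316 = 5.784 mg/L.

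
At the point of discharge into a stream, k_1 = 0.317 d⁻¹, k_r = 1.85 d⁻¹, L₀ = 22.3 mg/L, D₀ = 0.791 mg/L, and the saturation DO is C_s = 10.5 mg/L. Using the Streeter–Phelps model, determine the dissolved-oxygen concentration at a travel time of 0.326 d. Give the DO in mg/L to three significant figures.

DO ≈ 8.43 mg/L

k_1 L₀/(k_r−k_1) = 0.317×22.3/(1.85−0.317) = 7.069/1.533 = 4.611 mg/L.
e^(−k_1 t) = e^(−0.317×0.3260) = 0.9018; e^(−k_r t) = e^(−1.85×0.3260) = 0.5471.
D = 4.611 × (0.9018 − 0.5471) + 0.791 × 0.5471 = 1.636 + 0.4328 = 2.068 mg/L.
DO = C_s − D = 10.5 − 2.068 = 8.432 mg/L.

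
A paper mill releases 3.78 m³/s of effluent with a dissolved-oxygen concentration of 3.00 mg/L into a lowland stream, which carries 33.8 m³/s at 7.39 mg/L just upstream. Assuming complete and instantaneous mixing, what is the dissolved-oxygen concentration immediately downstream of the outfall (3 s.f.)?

6.95 mg/L

Flow-weighted mixing: C = (Q_r C_r + Q_w C_w)/(Q_r + Q_w)
= (33.8×7.39 + 3.78×3.00)/(33.8 + 3.78) = 261.1/37.58 = 6.948 mg/L.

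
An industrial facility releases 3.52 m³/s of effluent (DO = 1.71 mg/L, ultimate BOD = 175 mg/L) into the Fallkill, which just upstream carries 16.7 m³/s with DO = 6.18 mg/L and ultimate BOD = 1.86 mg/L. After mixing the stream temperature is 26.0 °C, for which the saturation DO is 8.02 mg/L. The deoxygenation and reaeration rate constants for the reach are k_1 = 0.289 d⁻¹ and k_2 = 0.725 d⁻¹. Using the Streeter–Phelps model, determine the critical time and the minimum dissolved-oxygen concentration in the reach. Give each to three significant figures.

t_c ≈ 1.81 d; minimum DO ≈ 0.454 mg/L

Mixed DO = (16.7×6.18 + 3.52×1.71)/(16.7+3.52) = 109.2/20.22 = 5.402 mg/L.
Mixed L₀ = (16.7×1.86 + 3.52×175)/(20.22) = 647.1/20.22 = 32.00 mg/L.
Initial deficit D₀ = C_s − DO₀ = 8.02 − 5.402 = 2.618 mg/L.
t_c = (1/0.4360) ln[(0.725/0.289)(1 − 2.618×0.4360/(0.289×32.00))] = 2.294 × ln(2.199) = 1.807 d.
D_c = (0.289/0.725) × 32.00 × e^(−0.289×1.807) = 0.3986 × 32.00 × 0.5931 = 7.566 mg/L.
Minimum DO = 8.02 − 7.566 = 0.4537 mg/L.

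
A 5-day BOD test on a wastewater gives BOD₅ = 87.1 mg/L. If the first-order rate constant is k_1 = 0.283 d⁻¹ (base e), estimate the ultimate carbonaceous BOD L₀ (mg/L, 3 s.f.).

L₀ ≈ 115 mg/L

BOD₅ = L₀(1 − e^(−5k_1)) ⇒ L₀ = BOD₅ / (1 − e^(−5×0.283))
= 87.1 / (1 − 0.2429) = 87.1 / 0.7571 = 115.0 mg/L.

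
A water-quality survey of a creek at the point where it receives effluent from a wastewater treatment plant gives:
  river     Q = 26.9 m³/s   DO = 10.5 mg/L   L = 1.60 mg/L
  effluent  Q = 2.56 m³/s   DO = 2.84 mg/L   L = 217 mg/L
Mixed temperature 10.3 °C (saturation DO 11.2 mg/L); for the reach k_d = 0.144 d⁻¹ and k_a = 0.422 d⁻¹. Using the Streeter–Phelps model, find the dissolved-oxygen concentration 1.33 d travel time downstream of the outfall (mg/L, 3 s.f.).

DO ≈ 7.73 mg/L

Mixed DO = (26.9×10.5 + 2.56×2.84)/(26.9+2.56) = 289.7/29.46 = 9.834 mg/L.
Mixed L₀ = (26.9×1.60 + 2.56×217)/(29.46) = 598.6/29.46 = 20.32 mg/L.
Initial deficit D₀ = C_s − DO₀ = 11.2 − 9.834 = 1.366 mg/L.
D(1.33) = [0.144×20.32/(0.422−0.144)](e^(−0.144×1.33) − e^(−0.422×1.33)) + 1.366 e^(−0.422×1.33)
= 10.52 × (0.8257 − 0.5705) + 1.366 × 0.5705 = 3.465 mg/L.
DO = 11.2 − 3.465 = 7.735 mg/L.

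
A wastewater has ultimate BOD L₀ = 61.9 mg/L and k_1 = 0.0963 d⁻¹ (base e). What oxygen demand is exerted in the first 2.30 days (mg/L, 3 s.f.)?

y_t = L₀(1 − e^(−k_1 t)) = 61.9 × (1 − e^(−0.0963×2.30))
= 61.9 × (1 − 0.8013) = 61.9 × 0.1987 = 12.30 mg/L.

y ≈ 12.3 mg/L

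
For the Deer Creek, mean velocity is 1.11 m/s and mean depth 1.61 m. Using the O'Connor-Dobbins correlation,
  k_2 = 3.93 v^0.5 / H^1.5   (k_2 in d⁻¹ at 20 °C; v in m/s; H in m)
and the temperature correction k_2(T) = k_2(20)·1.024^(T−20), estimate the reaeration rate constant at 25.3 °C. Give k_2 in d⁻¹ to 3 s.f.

k_2(20) = 3.93 × 1.11^0.5 / 1.61^1.5 = 3.93 × 1.054 / 2.043 = 2.027 d⁻¹.
k_2(25.3) = 2.027 × 1.024^(25.3−20) = 2.027 × 1.134 = 2.298 d⁻¹.

k_2 ≈ 2.30 d⁻¹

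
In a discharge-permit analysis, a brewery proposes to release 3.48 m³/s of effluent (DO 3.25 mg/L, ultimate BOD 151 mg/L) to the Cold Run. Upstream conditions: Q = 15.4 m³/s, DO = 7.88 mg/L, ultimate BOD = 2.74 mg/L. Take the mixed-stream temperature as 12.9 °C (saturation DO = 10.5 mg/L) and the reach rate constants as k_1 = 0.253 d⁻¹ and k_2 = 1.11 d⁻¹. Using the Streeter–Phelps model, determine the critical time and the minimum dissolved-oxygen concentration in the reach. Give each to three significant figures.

t_c ≈ 1.15 d; minimum DO ≈ 5.37 mg/L

Mixed DO = (15.4×7.88 + 3.48×3.25)/(15.4+3.48) = 132.7/18.88 = 7.027 mg/L.
Mixed L₀ = (15.4×2.74 + 3.48×151)/(18.88) = 567.7/18.88 = 30.07 mg/L.
Initial deficit D₀ = C_s − DO₀ = 10.5 − 7.027 = 3.473 mg/L.
t_c = (1/0.8570) ln[(1.11/0.253)(1 − 3.473×0.8570/(0.253×30.07))] = 1.167 × ln(2.671) = 1.146 d.
D_c = (0.253/1.11) × 30.07 × e^(−0.253×1.146) = 0.2279 × 30.07 × 0.7483 = 5.128 mg/L.
Minimum DO = 10.5 − 5.128 = 5.372 mg/L.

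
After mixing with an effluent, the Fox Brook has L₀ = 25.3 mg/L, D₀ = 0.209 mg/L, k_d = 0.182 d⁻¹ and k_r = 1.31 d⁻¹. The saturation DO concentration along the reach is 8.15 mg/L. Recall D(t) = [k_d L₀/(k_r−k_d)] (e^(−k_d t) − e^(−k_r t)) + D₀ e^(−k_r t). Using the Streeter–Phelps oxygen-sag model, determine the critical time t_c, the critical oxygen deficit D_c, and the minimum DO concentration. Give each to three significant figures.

With k_r/k_d = 7.198 and 1 − D₀(k_r−k_d)/(k_d L₀) = 0.9488,
t_c = ln(7.198 × 0.9488) / (1.31 − 0.182) = ln(6.829) / 1.128 = 1.921/1.128 = 1.703 d.
L(t_c) = L₀ e^(−k_d t_c) = 25.3 × 0.7335 = 18.56 mg/L, and at the critical point k_r D_c = k_d L, so D_c = (0.182/1.31) × 18.56 = 2.578 mg/L.
Minimum DO = C_s − D_c = 8.15 − 2.578 = 5.572 mg/L.

t_c ≈ 1.70 d; D_c ≈ 2.58 mg/L; min DO ≈ 5.57 mg/L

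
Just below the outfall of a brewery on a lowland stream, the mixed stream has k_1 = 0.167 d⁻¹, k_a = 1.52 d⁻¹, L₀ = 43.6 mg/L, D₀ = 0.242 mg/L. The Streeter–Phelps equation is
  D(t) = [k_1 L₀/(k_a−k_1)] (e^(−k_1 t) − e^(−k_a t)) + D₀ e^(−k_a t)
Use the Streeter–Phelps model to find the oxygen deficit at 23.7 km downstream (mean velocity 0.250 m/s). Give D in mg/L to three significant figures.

D ≈ 3.51 mg/L

Travel time t = x/v = 23.7 km / (0.250 m/s) = 23700 m / 0.250 m/s = 94800 s = 1.097 d.
k_1 L₀/(k_a−k_1) = 0.167×43.6/(1.52−0.167) = 7.281/1.353 = 5.382 mg/L.
e^(−k_1 t) = e^(−0.167×1.097) = 0.8326; e^(−k_a t) = e^(−1.52×1.097) = 0.1887.
D = 5.382 × (0.8326 − 0.1887) + 0.242 × 0.1887 = 3.465 + 0.04566 = 3.511 mg/L.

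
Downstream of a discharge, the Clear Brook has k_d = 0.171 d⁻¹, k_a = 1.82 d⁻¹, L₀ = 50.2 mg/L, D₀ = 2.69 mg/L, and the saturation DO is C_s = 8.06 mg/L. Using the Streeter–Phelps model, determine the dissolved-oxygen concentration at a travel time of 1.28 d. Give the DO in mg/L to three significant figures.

DO ≈ 4.12 mg/L

k_d L₀/(k_a−k_d) = 0.171×50.2/(1.82−0.171) = 8.584/1.649 = 5.206 mg/L.
e^(−k_d t) = e^(−0.171×1.280) = 0.8034; e^(−k_a t) = e^(−1.82×1.280) = 0.09733.
D = 5.206 × (0.8034 − 0.09733) + 2.69 × 0.09733 = 3.676 + 0.2618 = 3.937 mg/L.
DO = C_s − D = 8.06 − 3.937 = 4.123 mg/L.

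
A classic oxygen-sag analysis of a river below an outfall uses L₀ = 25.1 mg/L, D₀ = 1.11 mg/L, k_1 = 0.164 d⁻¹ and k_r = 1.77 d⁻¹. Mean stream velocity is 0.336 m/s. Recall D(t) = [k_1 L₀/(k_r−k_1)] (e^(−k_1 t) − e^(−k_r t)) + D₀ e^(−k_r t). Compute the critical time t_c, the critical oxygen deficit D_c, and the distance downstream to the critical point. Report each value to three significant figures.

t_c ≈ 1.13 d; D_c ≈ 1.93 mg/L; x_c ≈ 32.7 km

With k_r/k_1 = 10.79 and 1 − D₀(k_r−k_1)/(k_1 L₀) = 0.5669,
t_c = ln(10.79 × 0.5669) / (1.77 − 0.164) = ln(6.119) / 1.606 = 1.811/1.606 = 1.128 d.
L(t_c) = L₀ e^(−k_1 t_c) = 25.1 × 0.8311 = 20.86 mg/L, and at the critical point k_r D_c = k_1 L, so D_c = (0.164/1.77) × 20.86 = 1.933 mg/L.
x_c = v t_c = 0.336 m/s × 1.128 d × 86400 s/d = 32740 m ≈ 32.7 km.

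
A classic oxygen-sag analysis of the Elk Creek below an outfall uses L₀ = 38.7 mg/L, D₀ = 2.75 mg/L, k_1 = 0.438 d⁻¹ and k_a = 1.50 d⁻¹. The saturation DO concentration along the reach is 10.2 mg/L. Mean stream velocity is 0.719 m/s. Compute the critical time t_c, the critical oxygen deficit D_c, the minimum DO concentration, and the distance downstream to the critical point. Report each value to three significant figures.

t_c ≈ 0.981 d; D_c ≈ 7.35 mg/L; min DO ≈ 2.85 mg/L; x_c ≈ 60.9 km

With k_a/k_1 = 3.425 and 1 − D₀(k_a−k_1)/(k_1 L₀) = 0.8277,
t_c = ln(3.425 × 0.8277) / (1.50 − 0.438) = ln(2.835) / 1.062 = 1.042/1.062 = 0.9811 d.
L(t_c) = L₀ e^(−k_1 t_c) = 38.7 × 0.6507 = 25.18 mg/L, and at the critical point k_a D_c = k_1 L, so D_c = (0.438/1.50) × 25.18 = 7.353 mg/L.
Minimum DO = C_s − D_c = 10.2 − 7.353 = 2.847 mg/L.
x_c = v t_c = 0.719 m/s × 0.9811 d × 86400 s/d = 60950 m ≈ 60.9 km.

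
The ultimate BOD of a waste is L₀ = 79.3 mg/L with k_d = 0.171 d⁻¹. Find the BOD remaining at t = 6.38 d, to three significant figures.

L_t = L₀ e^(−k_d t) = 79.3 × e^(−0.171×6.38) = 79.3 × 0.3359 = 26.64 mg/L.

L ≈ 26.6 mg/L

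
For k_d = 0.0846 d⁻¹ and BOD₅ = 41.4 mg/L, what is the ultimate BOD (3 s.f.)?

L₀ ≈ 120 mg/L

BOD₅ = L₀(1 − e^(−5k_d)) ⇒ L₀ = BOD₅ / (1 − e^(−5×0.0846))
= 41.4 / (1 − 0.6551) = 41.4 / 0.3449 = 120.0 mg/L.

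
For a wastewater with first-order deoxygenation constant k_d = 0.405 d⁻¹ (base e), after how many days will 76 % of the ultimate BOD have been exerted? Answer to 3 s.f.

t ≈ 3.52 d

y/L₀ = 1 − e^(−k_d t) = 0.76 ⇒ e^(−k_d t) = 0.240
t = −ln(0.240) / 0.405 = 1.427 / 0.405 = 3.524 d.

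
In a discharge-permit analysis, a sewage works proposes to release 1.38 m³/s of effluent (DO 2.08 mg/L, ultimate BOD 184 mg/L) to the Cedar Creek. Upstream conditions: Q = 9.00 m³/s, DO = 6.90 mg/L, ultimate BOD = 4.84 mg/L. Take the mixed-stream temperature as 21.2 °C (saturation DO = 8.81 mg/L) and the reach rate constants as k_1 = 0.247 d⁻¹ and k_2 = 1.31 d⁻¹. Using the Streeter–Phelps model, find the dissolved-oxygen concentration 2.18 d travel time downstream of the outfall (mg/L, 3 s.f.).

DO ≈ 5.16 mg/L

Mixed DO = (9.00×6.90 + 1.38×2.08)/(9.00+1.38) = 64.97/10.38 = 6.259 mg/L.
Mixed L₀ = (9.00×4.84 + 1.38×184)/(10.38) = 297.5/10.38 = 28.66 mg/L.
Initial deficit D₀ = C_s − DO₀ = 8.81 − 6.259 = 2.551 mg/L.
D(2.18) = [0.247×28.66/(1.31−0.247)](e^(−0.247×2.18) − e^(−1.31×2.18)) + 2.551 e^(−1.31×2.18)
= 6.659 × (0.5836 − 0.05751) + 2.551 × 0.05751 = 3.650 mg/L.
DO = 8.81 − 3.650 = 5.160 mg/L.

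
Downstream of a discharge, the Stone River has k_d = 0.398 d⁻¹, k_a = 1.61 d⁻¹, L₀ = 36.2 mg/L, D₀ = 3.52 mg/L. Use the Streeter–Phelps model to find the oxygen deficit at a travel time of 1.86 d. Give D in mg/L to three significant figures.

D ≈ 5.25 mg/L

k_d L₀/(k_a−k_d) = 0.398×36.2/(1.61−0.398) = 14.41/1.212 = 11.89 mg/L.
e^(−k_d t) = e^(−0.398×1.860) = 0.4770; e^(−k_a t) = e^(−1.61×1.860) = 0.05006.
D = 11.89 × (0.4770 − 0.05006) + 3.52 × 0.05006 = 5.075 + 0.1762 = 5.251 mg/L.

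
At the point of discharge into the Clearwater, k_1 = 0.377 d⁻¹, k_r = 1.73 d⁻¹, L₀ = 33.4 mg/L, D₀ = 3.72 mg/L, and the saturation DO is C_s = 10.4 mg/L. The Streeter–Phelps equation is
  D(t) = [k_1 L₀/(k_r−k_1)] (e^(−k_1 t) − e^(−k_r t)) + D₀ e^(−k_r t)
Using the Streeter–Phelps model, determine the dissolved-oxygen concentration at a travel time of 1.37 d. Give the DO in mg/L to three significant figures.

k_1 L₀/(k_r−k_1) = 0.377×33.4/(1.73−0.377) = 12.59/1.353 = 9.307 mg/L.
e^(−k_1 t) = e^(−0.377×1.370) = 0.5966; e^(−k_r t) = e^(−1.73×1.370) = 0.09347.
D = 9.307 × (0.5966 − 0.09347) + 3.72 × 0.09347 = 4.683 + 0.3477 = 5.030 mg/L.
DO = C_s − D = 10.4 − 5.030 = 5.370 mg/L.

DO ≈ 5.37 mg/L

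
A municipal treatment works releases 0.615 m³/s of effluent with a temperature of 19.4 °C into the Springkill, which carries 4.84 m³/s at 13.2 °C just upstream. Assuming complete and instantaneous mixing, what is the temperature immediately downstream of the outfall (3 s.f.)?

13.9 °C

Flow-weighted mixing: C = (Q_r C_r + Q_w C_w)/(Q_r + Q_w)
= (4.84×13.2 + 0.615×19.4)/(4.84 + 0.615) = 75.82/5.455 = 13.90 °C.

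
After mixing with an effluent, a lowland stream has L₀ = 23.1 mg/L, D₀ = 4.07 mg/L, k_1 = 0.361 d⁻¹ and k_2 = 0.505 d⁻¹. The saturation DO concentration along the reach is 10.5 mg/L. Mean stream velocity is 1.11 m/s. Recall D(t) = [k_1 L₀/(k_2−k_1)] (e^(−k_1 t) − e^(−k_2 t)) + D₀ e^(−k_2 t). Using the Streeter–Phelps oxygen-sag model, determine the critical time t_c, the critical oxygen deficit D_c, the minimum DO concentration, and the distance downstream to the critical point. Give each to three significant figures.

t_c ≈ 1.83 d; D_c ≈ 8.54 mg/L; min DO ≈ 1.96 mg/L; x_c ≈ 175 km

t_c = [1/(k_2−k_1)] ln[(k_2/k_1)(1 − D₀(k_2−k_1)/(k_1 L₀))]
= [1/(0.505−0.361)] ln[(0.505/0.361)(1 − 4.07×0.1440/(0.361×23.1))]
= (1/0.1440) ln[1.399 × 0.9297] = 6.944 × ln(1.301) = 6.944 × 0.2628 = 1.825 d.
L(t_c) = L₀ e^(−k_1 t_c) = 23.1 × 0.5174 = 11.95 mg/L, and at the critical point k_2 D_c = k_1 L, so D_c = (0.361/0.505) × 11.95 = 8.545 mg/L.
Minimum DO = C_s − D_c = 10.5 − 8.545 = 1.955 mg/L.
x_c = v t_c = 1.11 m/s × 1.825 d × 86400 s/d = 175000 m ≈ 175 km.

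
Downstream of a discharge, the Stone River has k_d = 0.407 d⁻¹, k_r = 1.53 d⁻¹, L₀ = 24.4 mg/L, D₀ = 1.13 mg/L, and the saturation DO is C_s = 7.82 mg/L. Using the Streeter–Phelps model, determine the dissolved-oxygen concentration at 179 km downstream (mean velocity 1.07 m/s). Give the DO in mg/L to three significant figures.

Travel time t = x/v = 179 km / (1.07 m/s) = 179000 m / 1.07 m/s = 167300 s = 1.936 d.
k_d L₀/(k_r−k_d) = 0.407×24.4/(1.53−0.407) = 9.931/1.123 = 8.843 mg/L.
e^(−k_d t) = e^(−0.407×1.936) = 0.4547; e^(−k_r t) = e^(−1.53×1.936) = 0.05169.
D = 8.843 × (0.4547 − 0.05169) + 1.13 × 0.05169 = 3.564 + 0.05841 = 3.623 mg/L.
DO = C_s − D = 7.82 − 3.623 = 4.197 mg/L.

DO ≈ 4.20 mg/L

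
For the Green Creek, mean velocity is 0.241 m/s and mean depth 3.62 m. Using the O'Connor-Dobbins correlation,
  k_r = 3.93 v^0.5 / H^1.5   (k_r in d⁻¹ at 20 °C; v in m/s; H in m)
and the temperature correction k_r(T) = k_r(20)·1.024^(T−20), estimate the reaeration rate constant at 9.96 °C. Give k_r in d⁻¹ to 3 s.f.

k_r(20) = 3.93 × 0.241^0.5 / 3.62^1.5 = 3.93 × 0.4909 / 6.888 = 0.2801 d⁻¹.
k_r(9.96) = 0.2801 × 1.024^(9.96−20) = 0.2801 × 0.7881 = 0.2208 d⁻¹.

k_r ≈ 0.221 d⁻¹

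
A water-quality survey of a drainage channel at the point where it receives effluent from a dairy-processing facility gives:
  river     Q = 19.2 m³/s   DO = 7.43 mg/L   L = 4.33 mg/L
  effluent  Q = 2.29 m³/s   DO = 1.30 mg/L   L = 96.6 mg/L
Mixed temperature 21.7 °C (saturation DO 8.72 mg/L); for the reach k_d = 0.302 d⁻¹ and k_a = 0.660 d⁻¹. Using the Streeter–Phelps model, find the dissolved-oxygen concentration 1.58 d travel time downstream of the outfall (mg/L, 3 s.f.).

DO ≈ 4.83 mg/L

Mixed DO = (19.2×7.43 + 2.29×1.30)/(19.2+2.29) = 145.6/21.49 = 6.777 mg/L.
Mixed L₀ = (19.2×4.33 + 2.29×96.6)/(21.49) = 304.4/21.49 = 14.16 mg/L.
Initial deficit D₀ = C_s − DO₀ = 8.72 − 6.777 = 1.943 mg/L.
D(1.58) = [0.302×14.16/(0.660−0.302)](e^(−0.302×1.58) − e^(−0.660×1.58)) + 1.943 e^(−0.660×1.58)
= 11.95 × (0.6205 − 0.3525) + 1.943 × 0.3525 = 3.888 mg/L.
DO = 8.72 − 3.888 = 4.832 mg/L.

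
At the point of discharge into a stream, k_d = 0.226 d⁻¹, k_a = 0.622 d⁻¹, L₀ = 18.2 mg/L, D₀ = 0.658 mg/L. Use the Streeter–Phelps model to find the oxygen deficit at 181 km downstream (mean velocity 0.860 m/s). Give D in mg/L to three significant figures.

Travel time t = x/v = 181 km / (0.860 m/s) = 181000 m / 0.860 m/s = 210500 s = 2.436 d.
k_d L₀/(k_a−k_d) = 0.226×18.2/(0.622−0.226) = 4.113/0.3960 = 10.39 mg/L.
e^(−k_d t) = e^(−0.226×2.436) = 0.5766; e^(−k_a t) = e^(−0.622×2.436) = 0.2198.
D = 10.39 × (0.5766 − 0.2198) + 0.658 × 0.2198 = 3.707 + 0.1446 = 3.851 mg/L.

D ≈ 3.85 mg/L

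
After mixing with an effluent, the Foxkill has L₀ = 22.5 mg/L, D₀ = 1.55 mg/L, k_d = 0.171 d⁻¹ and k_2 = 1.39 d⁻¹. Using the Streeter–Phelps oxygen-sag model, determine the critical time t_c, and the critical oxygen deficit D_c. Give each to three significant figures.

t_c ≈ 1.16 d; D_c ≈ 2.27 mg/L

At the critical point dD/dt = 0, so k_d L₀ e^(−k_d t) = k_2 D. Substituting D(t) from the Streeter–Phelps equation and solving for t gives
t_c = ln[(k_2/k_d)(1 − D₀(k_2−k_d)/(k_d L₀))] / (k_2−k_d).
Here k_2−k_d = 1.219 d⁻¹ and 1 − D₀(k_2−k_d)/(k_d L₀) = 1 − 1.55×1.219/(0.171×22.5) = 0.5089, so
t_c = ln(8.129 × 0.5089) / 1.219 = 1.420 / 1.219 = 1.165 d.
L(t_c) = L₀ e^(−k_d t_c) = 22.5 × 0.8194 = 18.44 mg/L, and at the critical point k_2 D_c = k_d L, so D_c = (0.171/1.39) × 18.44 = 2.268 mg/L.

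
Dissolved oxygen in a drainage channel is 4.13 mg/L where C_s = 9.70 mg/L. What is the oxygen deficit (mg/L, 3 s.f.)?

D ≈ 5.57 mg/L

D = C_s − C = 9.70 − 4.13 = 5.57 mg/L.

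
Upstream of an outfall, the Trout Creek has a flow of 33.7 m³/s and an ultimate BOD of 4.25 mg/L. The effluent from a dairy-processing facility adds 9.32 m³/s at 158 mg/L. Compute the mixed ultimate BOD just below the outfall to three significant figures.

37.6 mg/L

Flow-weighted mixing: C = (Q_r C_r + Q_w C_w)/(Q_r + Q_w)
= (33.7×4.25 + 9.32×158)/(33.7 + 9.32) = 1616/43.02 = 37.56 mg/L.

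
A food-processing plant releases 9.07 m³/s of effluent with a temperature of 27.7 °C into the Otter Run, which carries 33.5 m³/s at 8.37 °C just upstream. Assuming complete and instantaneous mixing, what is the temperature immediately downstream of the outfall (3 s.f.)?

Flow-weighted mixing: C = (Q_r C_r + Q_w C_w)/(Q_r + Q_w)
= (33.5×8.37 + 9.07×27.7)/(33.5 + 9.07) = 531.6/42.57 = 12.49 °C.

12.5 °C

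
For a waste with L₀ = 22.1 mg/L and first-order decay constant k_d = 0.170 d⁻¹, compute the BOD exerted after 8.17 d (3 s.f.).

y_t = L₀(1 − e^(−k_d t)) = 22.1 × (1 − e^(−0.170×8.17))
= 22.1 × (1 − 0.2493) = 22.1 × 0.7507 = 16.59 mg/L.

y ≈ 16.6 mg/L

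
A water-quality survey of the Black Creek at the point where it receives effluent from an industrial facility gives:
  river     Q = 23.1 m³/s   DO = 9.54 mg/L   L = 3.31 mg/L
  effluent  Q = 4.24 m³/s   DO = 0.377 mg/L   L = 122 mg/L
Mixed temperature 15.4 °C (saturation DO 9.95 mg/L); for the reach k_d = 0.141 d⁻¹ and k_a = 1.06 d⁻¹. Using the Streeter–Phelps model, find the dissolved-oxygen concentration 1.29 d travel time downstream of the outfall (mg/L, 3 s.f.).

DO ≈ 7.55 mg/L

Mixed DO = (23.1×9.54 + 4.24×0.377)/(23.1+4.24) = 222.0/27.34 = 8.119 mg/L.
Mixed L₀ = (23.1×3.31 + 4.24×122)/(27.34) = 593.7/27.34 = 21.72 mg/L.
Initial deficit D₀ = C_s − DO₀ = 9.95 − 8.119 = 1.831 mg/L.
D(1.29) = [0.141×21.72/(1.06−0.141)](e^(−0.141×1.29) − e^(−1.06×1.29)) + 1.831 e^(−1.06×1.29)
= 3.332 × (0.8337 − 0.2548) + 1.831 × 0.2548 = 2.395 mg/L.
DO = 9.95 − 2.395 = 7.555 mg/L.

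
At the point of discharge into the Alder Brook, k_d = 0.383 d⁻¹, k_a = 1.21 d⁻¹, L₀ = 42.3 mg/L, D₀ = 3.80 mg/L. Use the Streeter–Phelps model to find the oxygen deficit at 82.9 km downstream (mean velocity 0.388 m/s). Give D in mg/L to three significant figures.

D ≈ 6.81 mg/L

Travel time t = x/v = 82.9 km / (0.388 m/s) = 82900 m / 0.388 m/s = 213700 s = 2.473 d.
k_d L₀/(k_a−k_d) = 0.383×42.3/(1.21−0.383) = 16.20/0.8270 = 19.59 mg/L.
e^(−k_d t) = e^(−0.383×2.473) = 0.3879; e^(−k_a t) = e^(−1.21×2.473) = 0.05018.
D = 19.59 × (0.3879 − 0.05018) + 3.80 × 0.05018 = 6.615 + 0.1907 = 6.806 mg/L.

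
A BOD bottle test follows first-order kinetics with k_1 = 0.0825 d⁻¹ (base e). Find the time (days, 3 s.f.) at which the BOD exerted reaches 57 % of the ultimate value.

t ≈ 10.2 d

y/L₀ = 1 − e^(−k_1 t) = 0.57 ⇒ e^(−k_1 t) = 0.430
t = −ln(0.430) / 0.0825 = 0.8440 / 0.0825 = 10.23 d.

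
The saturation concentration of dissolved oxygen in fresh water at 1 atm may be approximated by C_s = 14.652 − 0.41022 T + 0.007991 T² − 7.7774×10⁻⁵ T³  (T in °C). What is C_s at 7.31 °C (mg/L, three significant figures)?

C_s ≈ 12.0 mg/L

C_s = 14.652 − 0.41022×7.31 + 0.007991×7.31² − 7.7774×10⁻⁵×7.31³ = 12.05 mg/L.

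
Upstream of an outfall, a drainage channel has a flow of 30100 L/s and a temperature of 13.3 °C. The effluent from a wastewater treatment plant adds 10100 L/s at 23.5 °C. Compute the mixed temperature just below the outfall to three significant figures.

Flow-weighted mixing: C = (Q_r C_r + Q_w C_w)/(Q_r + Q_w)
= (30100×13.3 + 10100×23.5)/(30100 + 10100) = 637700/40200 = 15.86 °C.

15.9 °C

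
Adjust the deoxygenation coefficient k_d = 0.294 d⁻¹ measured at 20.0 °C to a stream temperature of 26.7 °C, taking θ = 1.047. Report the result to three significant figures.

k_d(T₂) = k_d(T₁) · θ^(T₂−T₁) = 0.294 × 1.047^(26.7−20.0)
= 0.294 × 1.047^6.70 = 0.294 × 1.360 = 0.3999 d⁻¹.

k_d ≈ 0.400 d⁻¹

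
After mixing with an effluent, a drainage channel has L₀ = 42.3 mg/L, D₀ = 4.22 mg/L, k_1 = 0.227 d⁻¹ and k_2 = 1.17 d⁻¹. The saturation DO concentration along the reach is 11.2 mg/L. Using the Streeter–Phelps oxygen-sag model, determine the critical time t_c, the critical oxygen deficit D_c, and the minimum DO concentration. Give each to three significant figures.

t_c ≈ 1.17 d; D_c ≈ 6.29 mg/L; min DO ≈ 4.91 mg/L

t_c = [1/(k_2−k_1)] ln[(k_2/k_1)(1 − D₀(k_2−k_1)/(k_1 L₀))]
= [1/(1.17−0.227)] ln[(1.17/0.227)(1 − 4.22×0.9430/(0.227×42.3))]
= (1/0.9430) ln[5.154 × 0.5856] = 1.060 × ln(3.018) = 1.060 × 1.105 = 1.171 d.
D_c = (k_1/k_2) L₀ e^(−k_1 t_c) = (0.227/1.17) × 42.3 × e^(−0.227×1.171) = 0.1940 × 42.3 × 0.7665 = 6.291 mg/L.
Minimum DO = C_s − D_c = 11.2 − 6.291 = 4.909 mg/L.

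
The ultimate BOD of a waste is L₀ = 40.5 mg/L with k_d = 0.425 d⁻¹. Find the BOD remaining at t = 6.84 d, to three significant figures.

L_t = L₀ e^(−k_d t) = 40.5 × e^(−0.425×6.84) = 40.5 × 0.05464 = 2.213 mg/L.

L ≈ 2.21 mg/L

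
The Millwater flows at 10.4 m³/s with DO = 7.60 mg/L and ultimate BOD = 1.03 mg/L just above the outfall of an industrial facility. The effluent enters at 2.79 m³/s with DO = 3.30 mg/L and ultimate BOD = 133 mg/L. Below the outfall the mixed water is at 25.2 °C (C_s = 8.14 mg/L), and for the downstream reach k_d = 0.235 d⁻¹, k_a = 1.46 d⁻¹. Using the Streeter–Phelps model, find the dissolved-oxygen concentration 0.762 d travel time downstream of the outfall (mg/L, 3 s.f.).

DO ≈ 4.85 mg/L

Mixed DO = (10.4×7.60 + 2.79×3.30)/(10.4+2.79) = 88.25/13.19 = 6.690 mg/L.
Mixed L₀ = (10.4×1.03 + 2.79×133)/(13.19) = 381.8/13.19 = 28.94 mg/L.
Initial deficit D₀ = C_s − DO₀ = 8.14 − 6.690 = 1.450 mg/L.
D(0.762) = [0.235×28.94/(1.46−0.235)](e^(−0.235×0.762) − e^(−1.46×0.762)) + 1.450 e^(−1.46×0.762)
= 5.553 × (0.8360 − 0.3287) + 1.450 × 0.3287 = 3.293 mg/L.
DO = 8.14 − 3.293 = 4.847 mg/L.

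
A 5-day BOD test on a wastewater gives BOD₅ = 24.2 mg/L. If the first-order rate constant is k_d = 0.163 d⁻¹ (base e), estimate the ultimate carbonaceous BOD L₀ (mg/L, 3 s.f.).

L₀ ≈ 43.4 mg/L

BOD₅ = L₀(1 − e^(−5k_d)) ⇒ L₀ = BOD₅ / (1 − e^(−5×0.163))
= 24.2 / (1 − 0.4426) = 24.2 / 0.5574 = 43.42 mg/L.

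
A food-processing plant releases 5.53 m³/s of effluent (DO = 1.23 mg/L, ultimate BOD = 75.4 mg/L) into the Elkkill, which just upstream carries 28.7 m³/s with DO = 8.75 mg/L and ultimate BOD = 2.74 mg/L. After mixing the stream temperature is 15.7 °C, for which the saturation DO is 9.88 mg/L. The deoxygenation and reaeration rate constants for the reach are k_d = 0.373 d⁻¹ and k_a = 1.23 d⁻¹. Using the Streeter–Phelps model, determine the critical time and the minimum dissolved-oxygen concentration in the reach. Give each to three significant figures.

Mixed DO = (28.7×8.75 + 5.53×1.23)/(28.7+5.53) = 257.9/34.23 = 7.535 mg/L.
Mixed L₀ = (28.7×2.74 + 5.53×75.4)/(34.23) = 495.6/34.23 = 14.48 mg/L.
Initial deficit D₀ = C_s − DO₀ = 9.88 − 7.535 = 2.345 mg/L.
t_c = (1/0.8570) ln[(1.23/0.373)(1 − 2.345×0.8570/(0.373×14.48))] = 1.167 × ln(2.071) = 0.8492 d.
D_c = (0.373/1.23) × 14.48 × e^(−0.373×0.8492) = 0.3033 × 14.48 × 0.7285 = 3.199 mg/L.
Minimum DO = 9.88 − 3.199 = 6.681 mg/L.

t_c ≈ 0.849 d; minimum DO ≈ 6.68 mg/L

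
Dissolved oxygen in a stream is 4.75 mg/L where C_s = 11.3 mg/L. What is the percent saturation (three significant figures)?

42.0 % saturation

% saturation = C/C_s × 100 = 4.75/11.3 × 100 = 42.0 %.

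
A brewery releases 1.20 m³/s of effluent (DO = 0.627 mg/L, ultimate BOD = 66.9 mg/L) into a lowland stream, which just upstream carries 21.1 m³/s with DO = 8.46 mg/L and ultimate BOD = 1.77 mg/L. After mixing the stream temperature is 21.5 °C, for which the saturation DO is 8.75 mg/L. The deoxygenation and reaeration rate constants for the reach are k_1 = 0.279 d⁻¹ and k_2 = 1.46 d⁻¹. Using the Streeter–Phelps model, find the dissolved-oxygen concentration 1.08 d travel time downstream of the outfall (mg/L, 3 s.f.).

Mixed DO = (21.1×8.46 + 1.20×0.627)/(21.1+1.20) = 179.3/22.30 = 8.038 mg/L.
Mixed L₀ = (21.1×1.77 + 1.20×66.9)/(22.30) = 117.6/22.30 = 5.275 mg/L.
Initial deficit D₀ = C_s − DO₀ = 8.75 − 8.038 = 0.7115 mg/L.
D(1.08) = [0.279×5.275/(1.46−0.279)](e^(−0.279×1.08) − e^(−1.46×1.08)) + 0.7115 e^(−1.46×1.08)
= 1.246 × (0.7398 − 0.2066) + 0.7115 × 0.2066 = 0.8115 mg/L.
DO = 8.75 − 0.8115 = 7.939 mg/L.

DO ≈ 7.94 mg/L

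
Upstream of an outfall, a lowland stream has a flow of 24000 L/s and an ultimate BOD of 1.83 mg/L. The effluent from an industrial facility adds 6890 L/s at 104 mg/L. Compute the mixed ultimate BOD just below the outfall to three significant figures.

24.6 mg/L

Flow-weighted mixing: C = (Q_r C_r + Q_w C_w)/(Q_r + Q_w)
= (24000×1.83 + 6890×104)/(24000 + 6890) = 760500/30890 = 24.62 mg/L.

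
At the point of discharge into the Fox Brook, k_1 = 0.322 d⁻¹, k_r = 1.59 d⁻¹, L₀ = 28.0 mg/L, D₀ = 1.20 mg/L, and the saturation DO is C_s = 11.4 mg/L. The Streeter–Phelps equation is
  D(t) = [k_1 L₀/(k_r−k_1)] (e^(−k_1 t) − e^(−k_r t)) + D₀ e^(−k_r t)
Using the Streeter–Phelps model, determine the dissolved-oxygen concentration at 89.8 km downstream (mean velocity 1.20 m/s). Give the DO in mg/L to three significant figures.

Travel time t = x/v = 89.8 km / (1.20 m/s) = 89800 m / 1.20 m/s = 74830 s = 0.8661 d.
k_1 L₀/(k_r−k_1) = 0.322×28.0/(1.59−0.322) = 9.016/1.268 = 7.110 mg/L.
e^(−k_1 t) = e^(−0.322×0.8661) = 0.7566; e^(−k_r t) = e^(−1.59×0.8661) = 0.2523.
D = 7.110 × (0.7566 − 0.2523) + 1.20 × 0.2523 = 3.586 + 0.3028 = 3.889 mg/L.
DO = C_s − D = 11.4 − 3.889 = 7.511 mg/L.

DO ≈ 7.51 mg/L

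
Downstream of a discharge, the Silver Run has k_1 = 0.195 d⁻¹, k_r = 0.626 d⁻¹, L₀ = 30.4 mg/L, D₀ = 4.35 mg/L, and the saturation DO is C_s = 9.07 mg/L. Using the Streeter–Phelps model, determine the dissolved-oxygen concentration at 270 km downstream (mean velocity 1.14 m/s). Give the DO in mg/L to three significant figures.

DO ≈ 2.70 mg/L

Travel time t = x/v = 270 km / (1.14 m/s) = 270000 m / 1.14 m/s = 236800 s = 2.741 d.
k_1 L₀/(k_r−k_1) = 0.195×30.4/(0.626−0.195) = 5.928/0.4310 = 13.75 mg/L.
e^(−k_1 t) = e^(−0.195×2.741) = 0.5859; e^(−k_r t) = e^(−0.626×2.741) = 0.1798.
D = 13.75 × (0.5859 − 0.1798) + 4.35 × 0.1798 = 5.586 + 0.7821 = 6.368 mg/L.
DO = C_s − D = 9.07 − 6.368 = 2.702 mg/L.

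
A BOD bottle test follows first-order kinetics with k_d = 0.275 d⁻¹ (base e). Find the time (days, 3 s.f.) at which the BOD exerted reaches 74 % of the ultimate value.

t ≈ 4.90 d

y/L₀ = 1 − e^(−k_d t) = 0.74 ⇒ e^(−k_d t) = 0.260
t = −ln(0.260) / 0.275 = 1.347 / 0.275 = 4.898 d.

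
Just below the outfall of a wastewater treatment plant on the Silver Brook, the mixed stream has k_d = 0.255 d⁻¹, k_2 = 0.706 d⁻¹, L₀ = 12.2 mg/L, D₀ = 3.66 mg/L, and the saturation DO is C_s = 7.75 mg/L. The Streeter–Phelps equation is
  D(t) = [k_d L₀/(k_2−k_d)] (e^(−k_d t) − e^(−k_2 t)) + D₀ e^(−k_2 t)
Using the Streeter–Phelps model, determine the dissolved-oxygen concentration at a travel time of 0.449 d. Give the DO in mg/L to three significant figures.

DO ≈ 3.96 mg/L

k_d L₀/(k_2−k_d) = 0.255×12.2/(0.706−0.255) = 3.111/0.4510 = 6.898 mg/L.
e^(−k_d t) = e^(−0.255×0.4490) = 0.8918; e^(−k_2 t) = e^(−0.706×0.4490) = 0.7283.
D = 6.898 × (0.8918 − 0.7283) + 3.66 × 0.7283 = 1.128 + 2.666 = 3.793 mg/L.
DO = C_s − D = 7.75 − 3.793 = 3.957 mg/L.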